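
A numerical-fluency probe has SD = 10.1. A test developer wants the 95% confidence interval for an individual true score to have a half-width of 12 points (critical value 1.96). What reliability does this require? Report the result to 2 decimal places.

0.63

Required SEM = 12 / 1.96 ≃ 6.122
r = 1 − (SEM / SD)² = 1 − (6.122 / 10.1)² ≃ 1 − 0.367 ≃ 0.633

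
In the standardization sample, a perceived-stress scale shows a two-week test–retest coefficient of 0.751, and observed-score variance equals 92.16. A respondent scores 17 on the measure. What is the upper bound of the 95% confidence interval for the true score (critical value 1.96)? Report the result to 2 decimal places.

26.39

σ = 92.16^(1/2) = 9.6000
SEM = 9.6000 * √(1 − 0.7510) = 9.6000 * √0.2490 ≃ 9.6000 * 0.4990 ≃ 4.7904
Margin = 1.96 * 4.7904 ≃ 9.3892
Upper limit = 17 + 9.3892 ≃ 26.3892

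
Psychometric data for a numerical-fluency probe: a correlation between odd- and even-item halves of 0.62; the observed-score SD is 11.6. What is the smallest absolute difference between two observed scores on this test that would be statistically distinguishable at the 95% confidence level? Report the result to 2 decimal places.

15.57

Full-length reliability (Spearman-Brown) = 2(0.62)/(1+0.62) ≈ 0.7654
SEM = 11.6000*√(1 − 0.7654) ≈ 5.6181
Standard error of the difference = 5.6181·√2 ≈ 7.9452
Smallest detectable difference = 1.96*7.9452 ≈ 15.5727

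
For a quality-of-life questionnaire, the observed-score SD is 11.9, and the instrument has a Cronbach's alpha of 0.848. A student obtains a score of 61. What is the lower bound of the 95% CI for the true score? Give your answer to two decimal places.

51.91

The standard error of measurement is 11.900·√(1 − 0.848) ≈ 11.900·0.390 ≈ 4.639.
Half-width = 1.96·4.639 ≈ 9.093
Lower limit = 61 − 9.093 ≈ 51.907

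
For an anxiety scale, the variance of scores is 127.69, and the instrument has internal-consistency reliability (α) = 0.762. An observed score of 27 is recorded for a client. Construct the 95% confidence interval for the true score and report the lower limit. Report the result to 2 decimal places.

16.20

σ = 127.69^(1/2) = 11.300
The standard error of measurement is 11.300·√(1 − 0.762) ≃ 11.300·0.488 ≃ 5.513.
1.96 · SEM ≃ 10.805
Lower bound: 27 − 10.805 = 16.195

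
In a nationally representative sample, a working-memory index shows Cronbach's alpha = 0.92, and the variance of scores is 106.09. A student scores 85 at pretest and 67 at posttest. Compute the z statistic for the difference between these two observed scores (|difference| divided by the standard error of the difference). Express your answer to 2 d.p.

4.37

SD = √106.09 = 10.300
SEM = 10.300 · √(1 − 0.920) = 10.300 · √0.080 ≃ 10.300 · 0.283 ≃ 2.913
SE_diff = SEM · √2 ≃ 2.913 · 1.414 ≃ 4.120
z = 18 / 4.120 ≃ 4.369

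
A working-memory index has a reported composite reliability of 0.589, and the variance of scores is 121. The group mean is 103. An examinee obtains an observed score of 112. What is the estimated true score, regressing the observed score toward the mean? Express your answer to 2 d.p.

108.30

Estimated true score = 0.589·112 + (1 − 0.589)·103 ≈ 108.301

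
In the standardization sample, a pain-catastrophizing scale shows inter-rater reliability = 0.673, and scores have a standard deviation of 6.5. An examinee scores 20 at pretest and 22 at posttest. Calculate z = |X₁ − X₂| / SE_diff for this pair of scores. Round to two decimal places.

0.38

SEM = 6.500 · √(1 − 0.673) = 6.500 · √0.327 ≃ 6.500 · 0.572 ≃ 3.717
SE_diff = √2 · SEM ≃ 5.257
z = 2 / 5.257 ≃ 0.380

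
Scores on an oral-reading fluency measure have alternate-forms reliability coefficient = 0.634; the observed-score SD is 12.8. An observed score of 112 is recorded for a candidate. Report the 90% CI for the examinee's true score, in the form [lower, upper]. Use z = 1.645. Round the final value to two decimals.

The standard error of measurement is 12.8000*√(1 − 0.6340) ≈ 12.8000*0.6050 ≈ 7.7437.
Half-width = 1.645*7.7437 ≈ 12.7384
Interval: (99.2616, 124.7384)

[99.26, 124.74]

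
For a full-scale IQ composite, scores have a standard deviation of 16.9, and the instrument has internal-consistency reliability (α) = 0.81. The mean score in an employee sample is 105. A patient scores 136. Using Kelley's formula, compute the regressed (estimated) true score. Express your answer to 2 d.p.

T̂ = r·X + (1 − r)·M = 0.8100×136 + 0.1900×105 = 110.1600 + 19.9500 ≈ 130.1100

130.11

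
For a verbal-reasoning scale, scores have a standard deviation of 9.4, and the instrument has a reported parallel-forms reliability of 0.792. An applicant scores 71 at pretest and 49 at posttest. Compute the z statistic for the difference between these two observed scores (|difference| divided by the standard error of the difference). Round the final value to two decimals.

3.63

The standard error of measurement is 9.4000×√(1 − 0.7920) ≈ 9.4000×0.4561 ≈ 4.2871.
SE_diff = √2 × SEM ≈ 6.0628
z = 22 / 6.0628 ≈ 3.6287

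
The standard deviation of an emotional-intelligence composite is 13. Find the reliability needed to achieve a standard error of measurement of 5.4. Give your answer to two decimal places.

0.83

Required reliability = 1 − (SEM/SD)² = 1 − 0.17254 ≈ 0.82746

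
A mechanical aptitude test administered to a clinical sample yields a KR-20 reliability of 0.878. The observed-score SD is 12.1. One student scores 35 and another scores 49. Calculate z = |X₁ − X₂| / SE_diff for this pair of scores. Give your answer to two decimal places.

SEM = 12.10000*√(1 − 0.87800) ≈ 4.22635
SE_diff = SEM * √2 ≈ 4.22635 * 1.41421 ≈ 5.97696
z = 14 / 5.97696 ≈ 2.34233

2.34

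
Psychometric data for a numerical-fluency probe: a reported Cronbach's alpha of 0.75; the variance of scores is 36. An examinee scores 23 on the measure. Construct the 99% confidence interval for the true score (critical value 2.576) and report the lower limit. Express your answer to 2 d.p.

SD = √36 = 6.0000
SEM = 6.0000 · √(1 − 0.7500) = 6.0000 · √0.2500 ≈ 6.0000 · 0.5000 ≈ 3.0000
Half-width = 2.576·3.0000 ≈ 7.7280
Lower bound: 23 − 7.7280 = 15.2720

15.27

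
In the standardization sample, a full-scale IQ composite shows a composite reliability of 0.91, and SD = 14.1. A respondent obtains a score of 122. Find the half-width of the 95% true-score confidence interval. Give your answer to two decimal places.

8.29

SEM = 14.100 * √(1 − 0.910) = 14.100 * √0.090 ≈ 14.100 * 0.300 ≈ 4.230
1.96 * SEM ≈ 8.291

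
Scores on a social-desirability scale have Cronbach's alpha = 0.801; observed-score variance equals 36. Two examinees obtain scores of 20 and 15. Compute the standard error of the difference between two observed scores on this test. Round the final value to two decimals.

3.79

SD = √36 ≈ 6.0000
SEM = 6.0000 × √(1 − 0.8010) = 6.0000 × √0.1990 ≈ 6.0000 × 0.4461 ≈ 2.6766
SE_diff = √2 × SEM ≈ 3.7852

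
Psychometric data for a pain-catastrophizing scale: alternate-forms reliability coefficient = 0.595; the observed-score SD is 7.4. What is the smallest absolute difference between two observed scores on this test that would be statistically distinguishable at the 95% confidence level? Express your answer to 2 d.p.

13.05

The standard error of measurement is 7.4000·√(1 − 0.5950) ≈ 7.4000·0.6364 ≈ 4.7093.
Standard error of the difference = 4.7093·√2 ≈ 6.6600
Minimum reliable difference = 1.96 · SE_diff ≈ 1.96 · 6.6600 ≈ 13.0536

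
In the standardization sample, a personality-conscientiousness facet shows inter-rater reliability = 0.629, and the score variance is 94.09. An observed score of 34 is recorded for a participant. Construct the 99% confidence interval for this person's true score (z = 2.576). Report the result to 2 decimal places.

σ = 94.09^(1/2) = 9.7000
SEM = 9.7000 × √(1 − 0.6290) = 9.7000 × √0.3710 ≃ 9.7000 × 0.6091 ≃ 5.9082
Half-width = 2.576×5.9082 ≃ 15.2196
99% CI: 34 ± 15.2196 = [18.7804, 49.2196]

[18.78, 49.22]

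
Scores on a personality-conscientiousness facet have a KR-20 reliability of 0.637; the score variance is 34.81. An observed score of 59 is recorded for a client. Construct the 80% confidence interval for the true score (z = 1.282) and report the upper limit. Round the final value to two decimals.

63.56

σ = 34.81^(1/2) = 5.9000
SEM = 5.9000·√(1 − 0.6370) ≃ 3.5547
Margin = 1.282 · 3.5547 ≃ 4.5572
Upper bound: 59 + 4.5572 = 63.5572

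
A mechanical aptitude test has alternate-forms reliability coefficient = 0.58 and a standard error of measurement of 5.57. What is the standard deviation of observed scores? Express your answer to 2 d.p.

SD = 5.57 / √(1 − 0.58) ≈ 8.5947

8.59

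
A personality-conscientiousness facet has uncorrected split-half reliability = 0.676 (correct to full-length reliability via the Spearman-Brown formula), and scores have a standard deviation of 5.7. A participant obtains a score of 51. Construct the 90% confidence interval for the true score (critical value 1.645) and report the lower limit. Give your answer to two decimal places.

46.88

Full-length reliability (Spearman-Brown) = 2(0.676)/(1+0.676) ≈ 0.807
SEM = 5.700*√(1 − 0.807) ≈ 2.506
Half-width = 1.645*2.506 ≈ 4.123
Lower limit = 51 − 4.123 ≈ 46.877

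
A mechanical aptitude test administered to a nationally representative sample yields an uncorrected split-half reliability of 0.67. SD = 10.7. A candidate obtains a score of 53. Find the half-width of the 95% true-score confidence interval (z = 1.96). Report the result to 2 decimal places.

r_full = 2·0.67 / (1 + 0.67) ≈ 0.802
The standard error of measurement is 10.700×√(1 − 0.802) ≈ 10.700×0.445 ≈ 4.756.
Margin = 1.96 × 4.756 ≈ 9.323

9.32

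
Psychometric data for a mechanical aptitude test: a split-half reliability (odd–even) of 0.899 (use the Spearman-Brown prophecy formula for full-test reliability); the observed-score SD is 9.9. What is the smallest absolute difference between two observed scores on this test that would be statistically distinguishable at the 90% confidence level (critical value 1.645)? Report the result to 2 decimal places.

5.31

Full-length reliability (Spearman-Brown) = 2(0.899)/(1+0.899) ≃ 0.947
The standard error of measurement is 9.900×√(1 − 0.947) ≃ 9.900×0.231 ≃ 2.283.
SE_diff = √2 × SEM ≃ 3.229
Smallest detectable difference = 1.645×3.229 ≃ 5.311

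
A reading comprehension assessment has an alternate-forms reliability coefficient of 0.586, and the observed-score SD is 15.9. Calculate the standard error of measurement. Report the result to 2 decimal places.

SEM = 15.900*√(1 − 0.586) ≈ 10.231

10.23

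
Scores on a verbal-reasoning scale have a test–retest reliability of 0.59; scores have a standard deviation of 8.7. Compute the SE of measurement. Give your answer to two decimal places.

The standard error of measurement is 8.7000*√(1 − 0.5900) ≈ 8.7000*0.6403 ≈ 5.5707.

5.57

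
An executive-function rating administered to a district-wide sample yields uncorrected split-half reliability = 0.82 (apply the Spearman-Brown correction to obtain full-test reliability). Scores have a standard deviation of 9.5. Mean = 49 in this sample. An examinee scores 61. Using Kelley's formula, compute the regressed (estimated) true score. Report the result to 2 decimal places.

59.81

Full-length reliability (Spearman-Brown) = 2(0.82)/(1+0.82) ≈ 0.90110
T̂ = 0.90110(61) + 0.09890(49) ≈ 59.81319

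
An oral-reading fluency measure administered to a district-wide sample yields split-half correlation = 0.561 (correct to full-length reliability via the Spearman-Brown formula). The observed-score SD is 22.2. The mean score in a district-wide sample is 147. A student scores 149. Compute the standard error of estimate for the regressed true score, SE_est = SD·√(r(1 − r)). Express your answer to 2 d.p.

Full-length reliability (Spearman-Brown) = 2(0.561)/(1+0.561) ≃ 0.7188
SE_est = 22.2000·√[r(1 − r)] ≃ 9.9811

9.98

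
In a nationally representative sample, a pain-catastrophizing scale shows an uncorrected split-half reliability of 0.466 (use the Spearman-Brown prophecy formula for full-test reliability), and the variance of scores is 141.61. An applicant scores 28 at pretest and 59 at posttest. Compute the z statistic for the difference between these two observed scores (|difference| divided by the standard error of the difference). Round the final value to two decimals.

3.05

SD = √141.61 = 11.900
r_full = 2·0.466 / (1 + 0.466) ≈ 0.636
SEM = 11.900 × √(1 − 0.636) = 11.900 × √0.364 ≈ 11.900 × 0.604 ≈ 7.182
SE_diff = √2 × SEM ≈ 10.157
z = |28 − 59| / 10.157 = 31 / 10.157 ≈ 3.052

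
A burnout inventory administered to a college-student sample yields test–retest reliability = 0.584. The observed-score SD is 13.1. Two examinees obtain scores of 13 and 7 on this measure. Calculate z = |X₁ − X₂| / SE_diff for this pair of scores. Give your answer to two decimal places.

SEM = 13.1000·√(1 − 0.5840) ≈ 8.4492
SE_diff = √2 · SEM ≈ 11.9490
z = |13 − 7| / 11.9490 = 6 / 11.9490 ≈ 0.5021

0.50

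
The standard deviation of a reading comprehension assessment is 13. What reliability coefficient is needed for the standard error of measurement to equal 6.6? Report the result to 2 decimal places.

r = 1 − (SEM / SD)² = 1 − (6.60000 / 13)² ≈ 1 − 0.25775 ≈ 0.74225

0.74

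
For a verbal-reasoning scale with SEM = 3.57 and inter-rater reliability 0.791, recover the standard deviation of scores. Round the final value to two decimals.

SD = SEM / √(1 − r) = 3.57 / √0.20900 ≈ 3.57 / 0.45717 ≈ 7.80899

7.81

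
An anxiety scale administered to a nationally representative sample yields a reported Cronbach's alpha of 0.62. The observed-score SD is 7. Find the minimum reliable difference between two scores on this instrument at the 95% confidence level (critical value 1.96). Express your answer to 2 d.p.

SEM = 7.000 × √(1 − 0.620) = 7.000 × √0.380 ≈ 7.000 × 0.616 ≈ 4.315
Standard error of the difference = 4.315·√2 ≈ 6.102
Smallest detectable difference = 1.96×6.102 ≈ 11.961

11.96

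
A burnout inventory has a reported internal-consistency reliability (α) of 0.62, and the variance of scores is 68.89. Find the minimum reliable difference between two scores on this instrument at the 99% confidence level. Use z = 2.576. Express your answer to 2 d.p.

18.64

SD = √68.89 ≈ 8.300
SEM = 8.300 × √(1 − 0.620) = 8.300 × √0.380 ≈ 8.300 × 0.616 ≈ 5.116
Standard error of the difference = 5.116·√2 ≈ 7.236
Minimum reliable difference = 2.576 × SE_diff ≈ 2.576 × 7.236 ≈ 18.639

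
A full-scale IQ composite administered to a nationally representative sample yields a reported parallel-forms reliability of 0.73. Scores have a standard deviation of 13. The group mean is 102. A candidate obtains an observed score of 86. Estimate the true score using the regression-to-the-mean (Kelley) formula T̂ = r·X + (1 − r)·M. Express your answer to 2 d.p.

90.32

T̂ = r·X + (1 − r)·M = 0.730×86 + 0.270×102 = 62.780 + 27.540 ≈ 90.320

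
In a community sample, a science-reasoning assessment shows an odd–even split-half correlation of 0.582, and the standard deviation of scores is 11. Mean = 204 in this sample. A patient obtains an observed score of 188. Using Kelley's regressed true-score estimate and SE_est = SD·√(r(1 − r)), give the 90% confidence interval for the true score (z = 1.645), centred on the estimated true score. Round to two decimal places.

[184.25, 200.21]

Spearman-Brown: r = 2(0.582) / (1 + 0.582) = 1.164 / 1.582 ≈ 0.736
T̂ = 0.736(188) + 0.264(204) ≈ 192.228
SE_est = SD · √(r(1 − r)) = 11.000 · √0.194 ≈ 11.000 · 0.441 ≈ 4.850
CI = 192.228 ± 1.645 · 4.850 → [184.249, 200.206]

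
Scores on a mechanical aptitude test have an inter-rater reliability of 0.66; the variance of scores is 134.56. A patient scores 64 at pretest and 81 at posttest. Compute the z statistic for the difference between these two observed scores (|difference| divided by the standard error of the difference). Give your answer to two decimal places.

1.78

SD = √134.56 = 11.600
SEM = 11.600 × √(1 − 0.660) = 11.600 × √0.340 ≈ 11.600 × 0.583 ≈ 6.764
SE_diff = SEM × √2 ≈ 6.764 × 1.414 ≈ 9.566
z = |64 − 81| / 9.566 = 17 / 9.566 ≈ 1.777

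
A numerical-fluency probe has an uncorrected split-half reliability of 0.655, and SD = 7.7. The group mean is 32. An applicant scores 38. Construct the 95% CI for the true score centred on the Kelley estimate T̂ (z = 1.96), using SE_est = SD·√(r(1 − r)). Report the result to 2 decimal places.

r_full = 2·0.655 / (1 + 0.655) ≃ 0.7915
T̂ = r·X + (1 − r)·M = 0.7915×38 + 0.2085×32 ≃ 30.0785 + 6.6707 ≃ 36.7492
SE_est = SD × √(r(1 − r)) = 7.7000 × √0.1650 ≃ 7.7000 × 0.4062 ≃ 3.1278
95% CI: 36.7492 ± 6.1305 ≃ (30.6188, 42.8797)

[30.62, 42.88]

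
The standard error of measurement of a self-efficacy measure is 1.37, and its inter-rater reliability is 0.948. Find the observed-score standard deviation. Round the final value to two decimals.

6.01

σ = SEM·(1 − r)^(−1/2) ≈ 1.37·4.385 ≈ 6.008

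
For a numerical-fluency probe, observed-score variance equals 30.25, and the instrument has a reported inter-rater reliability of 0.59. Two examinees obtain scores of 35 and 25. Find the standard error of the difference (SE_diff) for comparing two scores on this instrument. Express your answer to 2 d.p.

SD = √30.25 = 5.500
The standard error of measurement is 5.500·√(1 − 0.590) ≈ 5.500·0.640 ≈ 3.522.
SE_diff = SEM · √2 ≈ 3.522 · 1.414 ≈ 4.980

4.98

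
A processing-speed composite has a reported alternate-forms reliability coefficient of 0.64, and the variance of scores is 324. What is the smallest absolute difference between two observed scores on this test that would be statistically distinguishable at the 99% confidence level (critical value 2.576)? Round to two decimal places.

SD = √324 ≈ 18.00000
The standard error of measurement is 18.00000*√(1 − 0.64000) ≈ 18.00000*0.60000 ≈ 10.80000.
SE_diff = √2 * SEM ≈ 15.27351
Smallest detectable difference = 2.576*15.27351 ≈ 39.34455

39.34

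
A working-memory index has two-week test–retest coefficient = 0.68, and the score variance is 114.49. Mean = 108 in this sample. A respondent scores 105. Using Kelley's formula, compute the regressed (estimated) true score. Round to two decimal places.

105.96

T̂ = 0.680(105) + 0.320(108) ≈ 105.960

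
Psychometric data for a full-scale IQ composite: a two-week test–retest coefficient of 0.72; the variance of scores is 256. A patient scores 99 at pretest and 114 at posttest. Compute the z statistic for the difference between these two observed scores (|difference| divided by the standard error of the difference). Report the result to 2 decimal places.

1.25

SD = √256 = 16.000
The standard error of measurement is 16.000×√(1 − 0.720) ≈ 16.000×0.529 ≈ 8.466.
Standard error of the difference = 8.466·√2 ≈ 11.973
z = 15 / 11.973 ≈ 1.253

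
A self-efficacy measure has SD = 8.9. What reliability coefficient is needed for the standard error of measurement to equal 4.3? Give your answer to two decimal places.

0.77

r = 1 − (SEM / SD)² = 1 − (4.300 / 8.9)² ≈ 1 − 0.233 ≈ 0.767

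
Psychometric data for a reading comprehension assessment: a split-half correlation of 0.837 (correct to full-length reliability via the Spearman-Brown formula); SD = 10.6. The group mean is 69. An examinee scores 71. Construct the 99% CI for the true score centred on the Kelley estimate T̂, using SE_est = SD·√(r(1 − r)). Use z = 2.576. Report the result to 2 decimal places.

Spearman-Brown: r = 2(0.837) / (1 + 0.837) = 1.674 / 1.837 ≃ 0.911
T̂ = r·X + (1 − r)·M = 0.911×71 + 0.089×69 ≃ 64.700 + 6.122 ≃ 70.823
SE_est = SD × √(r(1 − r)) = 10.600 × √0.081 ≃ 10.600 × 0.284 ≃ 3.014
CI = 70.823 ± 2.576 × 3.014 → [63.058, 78.587]

[63.06, 78.59]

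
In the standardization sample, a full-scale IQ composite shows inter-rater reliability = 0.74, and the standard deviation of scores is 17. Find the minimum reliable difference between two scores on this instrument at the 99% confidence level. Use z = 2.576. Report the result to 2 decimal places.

SEM = 17.000 × √(1 − 0.740) = 17.000 × √0.260 ≈ 17.000 × 0.510 ≈ 8.668
SE_diff = √2 × SEM ≈ 12.259
Smallest detectable difference = 2.576×12.259 ≈ 31.579

31.58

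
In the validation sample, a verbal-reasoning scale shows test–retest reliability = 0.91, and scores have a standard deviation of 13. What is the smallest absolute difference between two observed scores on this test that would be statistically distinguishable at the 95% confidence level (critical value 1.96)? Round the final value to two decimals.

10.81

The standard error of measurement is 13.000·√(1 − 0.910) ≈ 13.000·0.300 ≈ 3.900.
Standard error of the difference = 3.900·√2 ≈ 5.515
Minimum reliable difference = 1.96 · SE_diff ≈ 1.96 · 5.515 ≈ 10.810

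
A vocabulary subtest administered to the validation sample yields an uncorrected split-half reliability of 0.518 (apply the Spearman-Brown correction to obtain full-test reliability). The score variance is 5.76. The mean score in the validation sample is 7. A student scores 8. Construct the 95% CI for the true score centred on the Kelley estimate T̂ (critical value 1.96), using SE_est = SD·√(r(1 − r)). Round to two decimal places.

σ = 5.76^(1/2) = 2.400
r_full = 2·0.518 / (1 + 0.518) ≈ 0.682
T̂ = r·X + (1 − r)·M = 0.682*8 + 0.318*7 ≈ 5.460 + 2.223 ≈ 7.682
SE_est = SD * √(r(1 − r)) = 2.400 * √0.217 ≈ 2.400 * 0.466 ≈ 1.117
CI = 7.682 ± 1.96 * 1.117 → [5.493, 9.872]

[5.49, 9.87]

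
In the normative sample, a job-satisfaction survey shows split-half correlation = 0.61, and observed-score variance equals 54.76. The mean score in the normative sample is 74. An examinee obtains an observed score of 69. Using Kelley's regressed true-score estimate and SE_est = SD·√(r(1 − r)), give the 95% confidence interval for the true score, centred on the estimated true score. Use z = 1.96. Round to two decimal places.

[64.00, 76.43]

SD = √54.76 ≃ 7.4000
r_full = 2·0.61 / (1 + 0.61) ≃ 0.7578
Estimated true score = 0.7578·69 + (1 − 0.7578)·74 ≃ 70.2112
SE_est = 7.4000·√(0.7578·0.2422) ≃ 3.1704
CI = 70.2112 ± 1.96 · 3.1704 → [63.9971, 76.4252]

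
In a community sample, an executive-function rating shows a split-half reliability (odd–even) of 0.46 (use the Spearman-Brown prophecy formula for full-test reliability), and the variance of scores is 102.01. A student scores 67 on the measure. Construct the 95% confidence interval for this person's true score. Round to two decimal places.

SD = √102.01 = 10.10000
Full-length reliability (Spearman-Brown) = 2(0.46)/(1+0.46) ≈ 0.63014
The standard error of measurement is 10.10000×√(1 − 0.63014) ≈ 10.10000×0.60816 ≈ 6.14245.
Margin = 1.96 × 6.14245 ≈ 12.03921
Interval: (54.96079, 79.03921)

[54.96, 79.04]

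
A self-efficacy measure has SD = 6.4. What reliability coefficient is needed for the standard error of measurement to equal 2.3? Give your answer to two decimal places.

0.87

r = 1 − (SEM / SD)² = 1 − (2.3000 / 6.4)² ≃ 1 − 0.1292 ≃ 0.8708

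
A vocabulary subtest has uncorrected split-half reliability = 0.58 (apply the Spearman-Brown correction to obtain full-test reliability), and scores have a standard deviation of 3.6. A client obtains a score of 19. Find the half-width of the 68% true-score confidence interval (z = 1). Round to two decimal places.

Spearman-Brown: r = 2(0.58) / (1 + 0.58) = 1.160 / 1.580 ≈ 0.734
SEM = 3.600×√(1 − 0.734) ≈ 1.856
Margin = 1 × 1.856 ≈ 1.856

1.86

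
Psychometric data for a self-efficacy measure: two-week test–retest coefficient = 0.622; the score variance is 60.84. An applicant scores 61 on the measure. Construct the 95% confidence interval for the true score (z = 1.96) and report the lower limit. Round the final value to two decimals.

51.60

SD = √60.84 ≈ 7.80000
SEM = 7.80000 · √(1 − 0.62200) = 7.80000 · √0.37800 ≈ 7.80000 · 0.61482 ≈ 4.79557
1.96 · SEM ≈ 9.39932
Lower limit = 61 − 9.39932 ≈ 51.60068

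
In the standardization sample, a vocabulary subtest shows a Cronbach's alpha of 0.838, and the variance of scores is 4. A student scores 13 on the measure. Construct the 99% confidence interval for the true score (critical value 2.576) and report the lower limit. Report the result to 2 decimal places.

10.93

σ = 4^(1/2) = 2.000
The standard error of measurement is 2.000×√(1 − 0.838) ≈ 2.000×0.402 ≈ 0.805.
Half-width = 2.576×0.805 ≈ 2.074
Lower limit = 13 − 2.074 ≈ 10.926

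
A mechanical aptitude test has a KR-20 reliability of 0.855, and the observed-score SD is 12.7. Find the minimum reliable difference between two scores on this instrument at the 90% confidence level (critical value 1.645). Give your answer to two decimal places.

11.25

SEM = 12.700 × √(1 − 0.855) = 12.700 × √0.145 ≈ 12.700 × 0.381 ≈ 4.836
SE_diff = √2 × SEM ≈ 6.839
Smallest detectable difference = 1.645×6.839 ≈ 11.250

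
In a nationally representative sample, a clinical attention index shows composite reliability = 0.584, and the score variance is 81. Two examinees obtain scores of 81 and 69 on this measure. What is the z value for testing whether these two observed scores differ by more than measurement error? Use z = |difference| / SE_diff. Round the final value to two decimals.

σ = 81^(1/2) = 9.00000
SEM = 9.00000 * √(1 − 0.58400) = 9.00000 * √0.41600 ≈ 9.00000 * 0.64498 ≈ 5.80483
SE_diff = SEM * √2 ≈ 5.80483 * 1.41421 ≈ 8.20926
z = 12 / 8.20926 ≈ 1.46176

1.46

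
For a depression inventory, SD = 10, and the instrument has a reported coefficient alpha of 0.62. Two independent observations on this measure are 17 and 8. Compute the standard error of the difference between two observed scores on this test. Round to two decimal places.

SEM = 10.00000×√(1 − 0.62000) ≈ 6.16441
Standard error of the difference = 6.16441·√2 ≈ 8.71780

8.72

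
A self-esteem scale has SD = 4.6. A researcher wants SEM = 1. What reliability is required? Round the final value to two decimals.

r = 1 − (1.0000/4.6)² ≃ 1 − 0.0473 ≃ 0.9527

0.95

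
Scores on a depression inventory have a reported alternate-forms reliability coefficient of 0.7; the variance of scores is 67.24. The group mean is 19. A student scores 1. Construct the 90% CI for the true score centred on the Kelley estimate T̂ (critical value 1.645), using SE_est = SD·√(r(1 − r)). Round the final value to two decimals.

[0.22, 12.58]

SD = √67.24 ≈ 8.200
T̂ = 0.700(1) + 0.300(19) ≈ 6.400
SE_est = SD × √(r(1 − r)) = 8.200 × √0.210 ≈ 8.200 × 0.458 ≈ 3.758
CI = 6.400 ± 1.645 × 3.758 → [0.219, 12.581]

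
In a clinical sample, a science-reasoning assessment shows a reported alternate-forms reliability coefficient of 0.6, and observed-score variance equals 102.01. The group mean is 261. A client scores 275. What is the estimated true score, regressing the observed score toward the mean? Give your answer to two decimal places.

269.40

Estimated true score = 0.600·275 + (1 − 0.600)·261 ≈ 269.400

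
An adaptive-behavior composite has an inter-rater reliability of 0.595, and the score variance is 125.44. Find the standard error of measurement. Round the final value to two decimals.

7.13

SD = √125.44 = 11.2000
SEM = 11.2000 * √(1 − 0.5950) = 11.2000 * √0.4050 ≈ 11.2000 * 0.6364 ≈ 7.1276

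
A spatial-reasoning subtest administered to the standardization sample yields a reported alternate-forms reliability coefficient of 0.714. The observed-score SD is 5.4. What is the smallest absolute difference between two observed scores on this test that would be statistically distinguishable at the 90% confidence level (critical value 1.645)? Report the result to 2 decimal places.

6.72

The standard error of measurement is 5.400*√(1 − 0.714) ≃ 5.400*0.535 ≃ 2.888.
Standard error of the difference = 2.888·√2 ≃ 4.084
Minimum reliable difference = 1.645 * SE_diff ≃ 1.645 * 4.084 ≃ 6.718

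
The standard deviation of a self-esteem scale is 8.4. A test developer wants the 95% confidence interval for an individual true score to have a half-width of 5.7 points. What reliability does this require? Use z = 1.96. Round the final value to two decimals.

SEM needed = half-width / z = 5.7/1.96 ≈ 2.90816
r = 1 − (2.90816/8.4)² ≈ 1 − 0.11986 ≈ 0.88014

0.88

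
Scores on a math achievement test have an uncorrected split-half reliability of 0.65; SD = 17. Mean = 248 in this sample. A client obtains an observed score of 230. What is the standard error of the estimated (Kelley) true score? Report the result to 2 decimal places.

6.95

Full-length reliability (Spearman-Brown) = 2(0.65)/(1+0.65) ≈ 0.78788
SE_est = SD × √(r(1 − r)) = 17.00000 × √0.16713 ≈ 17.00000 × 0.40881 ≈ 6.94977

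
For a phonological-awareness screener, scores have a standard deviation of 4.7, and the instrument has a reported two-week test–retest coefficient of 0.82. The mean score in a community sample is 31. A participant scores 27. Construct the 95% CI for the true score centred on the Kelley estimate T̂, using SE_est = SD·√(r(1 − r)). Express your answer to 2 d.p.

[24.18, 31.26]

Estimated true score = 0.82000·27 + (1 − 0.82000)·31 ≈ 27.72000
SE_est = 4.70000·√(0.82000·0.18000) ≈ 1.80568
CI = 27.72000 ± 1.96 · 1.80568 → [24.18087, 31.25913]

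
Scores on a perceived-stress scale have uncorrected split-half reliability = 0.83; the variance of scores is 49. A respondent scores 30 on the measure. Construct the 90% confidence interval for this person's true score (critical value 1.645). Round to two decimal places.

σ = 49^(1/2) = 7.0000
r_full = 2·0.83 / (1 + 0.83) ≃ 0.9071
SEM = 7.0000 * √(1 − 0.9071) = 7.0000 * √0.0929 ≃ 7.0000 * 0.3048 ≃ 2.1335
1.645 * SEM ≃ 3.5096
Interval: (26.4904, 33.5096)

[26.49, 33.51]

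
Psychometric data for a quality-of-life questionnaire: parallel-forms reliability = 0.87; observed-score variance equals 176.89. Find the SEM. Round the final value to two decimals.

SD = √176.89 ≈ 13.3000
SEM = 13.3000 · √(1 − 0.8700) = 13.3000 · √0.1300 ≈ 13.3000 · 0.3606 ≈ 4.7954

4.80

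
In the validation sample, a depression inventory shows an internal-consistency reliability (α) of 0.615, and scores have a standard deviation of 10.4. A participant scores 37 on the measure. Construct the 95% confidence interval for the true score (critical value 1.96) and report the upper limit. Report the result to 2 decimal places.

The standard error of measurement is 10.40000×√(1 − 0.61500) ≈ 10.40000×0.62048 ≈ 6.45303.
Margin = 1.96 × 6.45303 ≈ 12.64794
Upper bound: 37 + 12.64794 = 49.64794

49.65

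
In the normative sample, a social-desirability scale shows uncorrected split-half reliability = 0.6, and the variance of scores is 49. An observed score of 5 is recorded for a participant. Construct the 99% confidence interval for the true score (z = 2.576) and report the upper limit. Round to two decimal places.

SD = √49 ≃ 7.0000
Full-length reliability (Spearman-Brown) = 2(0.6)/(1+0.6) ≃ 0.7500
SEM = 7.0000×√(1 − 0.7500) ≃ 3.5000
2.576 × SEM ≃ 9.0160
Upper bound: 5 + 9.0160 = 14.0160

14.02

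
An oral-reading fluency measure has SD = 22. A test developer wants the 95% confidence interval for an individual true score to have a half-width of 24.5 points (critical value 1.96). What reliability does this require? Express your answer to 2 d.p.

Required SEM = 24.5 / 1.96 ≈ 12.500
r = 1 − (12.500/22)² ≈ 1 − 0.323 ≈ 0.677

0.68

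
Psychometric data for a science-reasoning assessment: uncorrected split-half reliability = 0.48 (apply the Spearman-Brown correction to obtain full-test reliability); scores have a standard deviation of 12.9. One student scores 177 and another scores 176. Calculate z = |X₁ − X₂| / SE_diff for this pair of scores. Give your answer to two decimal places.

0.09

Spearman-Brown: r = 2(0.48) / (1 + 0.48) = 0.96000 / 1.48000 ≈ 0.64865
SEM = 12.90000 × √(1 − 0.64865) = 12.90000 × √0.35135 ≈ 12.90000 × 0.59275 ≈ 7.64646
Standard error of the difference = 7.64646·√2 ≈ 10.81373
z = |177 − 176| / 10.81373 = 1 / 10.81373 ≈ 0.09248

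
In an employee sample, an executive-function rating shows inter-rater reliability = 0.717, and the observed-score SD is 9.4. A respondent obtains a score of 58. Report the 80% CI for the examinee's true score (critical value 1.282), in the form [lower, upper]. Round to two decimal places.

SEM = 9.400 · √(1 − 0.717) = 9.400 · √0.283 ≈ 9.400 · 0.532 ≈ 5.001
Margin = 1.282 · 5.001 ≈ 6.411
CI = 58 ± 6.411 → [51.589, 64.411]

[51.59, 64.41]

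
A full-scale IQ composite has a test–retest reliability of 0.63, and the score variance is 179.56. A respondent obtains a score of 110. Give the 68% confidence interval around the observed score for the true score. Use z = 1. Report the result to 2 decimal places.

[101.85, 118.15]

SD = √179.56 = 13.40000
SEM = 13.40000 · √(1 − 0.63000) = 13.40000 · √0.37000 ≈ 13.40000 · 0.60828 ≈ 8.15090
Margin = 1 · 8.15090 ≈ 8.15090
Interval: (101.84910, 118.15090)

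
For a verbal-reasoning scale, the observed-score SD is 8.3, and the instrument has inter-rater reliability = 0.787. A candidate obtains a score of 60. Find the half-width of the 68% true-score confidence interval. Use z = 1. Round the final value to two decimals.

3.83

The standard error of measurement is 8.30000×√(1 − 0.78700) ≈ 8.30000×0.46152 ≈ 3.83061.
Margin = 1 × 3.83061 ≈ 3.83061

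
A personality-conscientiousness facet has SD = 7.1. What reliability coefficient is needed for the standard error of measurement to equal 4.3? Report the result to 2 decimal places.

0.63

r = 1 − (4.3000/7.1)² ≈ 1 − 0.3668 ≈ 0.6332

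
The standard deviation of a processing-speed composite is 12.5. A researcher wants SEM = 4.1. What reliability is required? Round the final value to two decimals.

0.89

r = 1 − (4.100/12.5)² ≃ 1 − 0.108 ≃ 0.892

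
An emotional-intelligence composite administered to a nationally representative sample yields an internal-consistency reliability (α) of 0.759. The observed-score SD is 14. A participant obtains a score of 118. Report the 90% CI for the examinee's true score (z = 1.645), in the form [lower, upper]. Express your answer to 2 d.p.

[106.69, 129.31]

SEM = 14.000 · √(1 − 0.759) = 14.000 · √0.241 ≈ 14.000 · 0.491 ≈ 6.873
Half-width = 1.645·6.873 ≈ 11.306
90% CI: 118 ± 11.306 = [106.694, 129.306]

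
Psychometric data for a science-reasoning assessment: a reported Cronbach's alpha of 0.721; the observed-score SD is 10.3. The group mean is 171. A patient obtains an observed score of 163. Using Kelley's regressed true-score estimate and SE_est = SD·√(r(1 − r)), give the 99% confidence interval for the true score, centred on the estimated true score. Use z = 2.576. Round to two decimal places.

Estimated true score = 0.7210*163 + (1 − 0.7210)*171 ≈ 165.2320
SE_est = 10.3000·√[r(1 − r)] ≈ 4.6196
CI = 165.2320 ± 2.576 * 4.6196 → [153.3318, 177.1322]

[153.33, 177.13]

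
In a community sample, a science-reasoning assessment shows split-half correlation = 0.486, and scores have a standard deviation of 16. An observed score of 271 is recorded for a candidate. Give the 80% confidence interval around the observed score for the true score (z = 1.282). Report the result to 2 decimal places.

[258.94, 283.06]

Spearman-Brown: r = 2(0.486) / (1 + 0.486) = 0.972 / 1.486 ≈ 0.654
SEM = 16.000×√(1 − 0.654) ≈ 9.410
Half-width = 1.282×9.410 ≈ 12.064
CI = 271 ± 12.064 → [258.936, 283.064]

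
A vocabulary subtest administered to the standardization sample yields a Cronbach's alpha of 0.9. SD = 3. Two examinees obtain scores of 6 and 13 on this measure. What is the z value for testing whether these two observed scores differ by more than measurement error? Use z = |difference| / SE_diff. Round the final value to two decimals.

5.22

SEM = 3.0000 · √(1 − 0.9000) = 3.0000 · √0.1000 ≃ 3.0000 · 0.3162 ≃ 0.9487
SE_diff = SEM · √2 ≃ 0.9487 · 1.4142 ≃ 1.3416
z = 7 / 1.3416 ≃ 5.2175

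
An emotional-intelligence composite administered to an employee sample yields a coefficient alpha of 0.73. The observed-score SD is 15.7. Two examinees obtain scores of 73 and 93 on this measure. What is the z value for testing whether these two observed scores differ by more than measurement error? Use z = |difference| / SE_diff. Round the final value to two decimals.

The standard error of measurement is 15.70000×√(1 − 0.73000) ≈ 15.70000×0.51962 ≈ 8.15796.
Standard error of the difference = 8.15796·√2 ≈ 11.53710
z = 20 / 11.53710 ≈ 1.73354

1.73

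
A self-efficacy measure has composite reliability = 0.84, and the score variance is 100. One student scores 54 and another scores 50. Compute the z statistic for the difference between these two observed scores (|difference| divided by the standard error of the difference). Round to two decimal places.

SD = √100 ≈ 10.0000
SEM = 10.0000 * √(1 − 0.8400) = 10.0000 * √0.1600 ≈ 10.0000 * 0.4000 ≈ 4.0000
SE_diff = √2 * SEM ≈ 5.6569
z = |54 − 50| / 5.6569 = 4 / 5.6569 ≈ 0.7071

0.71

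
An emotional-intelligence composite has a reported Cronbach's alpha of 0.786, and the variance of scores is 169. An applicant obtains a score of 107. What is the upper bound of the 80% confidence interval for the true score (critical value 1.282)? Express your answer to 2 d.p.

SD = √169 = 13.0000
SEM = 13.0000·√(1 − 0.7860) ≈ 6.0138
Margin = 1.282 · 6.0138 ≈ 7.7097
Upper limit = 107 + 7.7097 ≈ 114.7097

114.71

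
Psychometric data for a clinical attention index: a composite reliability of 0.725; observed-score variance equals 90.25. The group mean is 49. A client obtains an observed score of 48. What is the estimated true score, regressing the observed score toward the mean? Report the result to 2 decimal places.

T̂ = r·X + (1 − r)·M = 0.725×48 + 0.275×49 = 34.800 + 13.475 ≈ 48.275

48.28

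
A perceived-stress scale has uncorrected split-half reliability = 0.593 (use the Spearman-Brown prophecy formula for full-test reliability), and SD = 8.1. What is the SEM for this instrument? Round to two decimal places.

4.09

r_full = 2·0.593 / (1 + 0.593) ≈ 0.745
The standard error of measurement is 8.100*√(1 − 0.745) ≈ 8.100*0.505 ≈ 4.094.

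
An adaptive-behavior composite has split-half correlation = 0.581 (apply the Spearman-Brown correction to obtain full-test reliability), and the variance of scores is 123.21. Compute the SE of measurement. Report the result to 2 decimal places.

σ = 123.21^(1/2) = 11.1000
Spearman-Brown: r = 2(0.581) / (1 + 0.581) = 1.1620 / 1.5810 ≃ 0.7350
SEM = 11.1000 × √(1 − 0.7350) = 11.1000 × √0.2650 ≃ 11.1000 × 0.5148 ≃ 5.7143

5.71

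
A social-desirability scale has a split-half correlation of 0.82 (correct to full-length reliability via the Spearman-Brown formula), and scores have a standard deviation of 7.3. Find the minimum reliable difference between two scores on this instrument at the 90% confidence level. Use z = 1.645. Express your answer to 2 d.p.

Spearman-Brown: r = 2(0.82) / (1 + 0.82) = 1.640 / 1.820 ≈ 0.901
SEM = 7.300×√(1 − 0.901) ≈ 2.296
SE_diff = SEM × √2 ≈ 2.296 × 1.414 ≈ 3.247
Smallest detectable difference = 1.645×3.247 ≈ 5.341

5.34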